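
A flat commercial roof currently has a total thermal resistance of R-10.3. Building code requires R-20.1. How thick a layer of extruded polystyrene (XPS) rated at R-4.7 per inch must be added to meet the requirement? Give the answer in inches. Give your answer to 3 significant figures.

2.09 in

ΔR = 20.1 − 10.3 = 9.8 ft²·°F·h/BTU
L = ΔR / (R/in) = 9.8/4.7 = 2.085 in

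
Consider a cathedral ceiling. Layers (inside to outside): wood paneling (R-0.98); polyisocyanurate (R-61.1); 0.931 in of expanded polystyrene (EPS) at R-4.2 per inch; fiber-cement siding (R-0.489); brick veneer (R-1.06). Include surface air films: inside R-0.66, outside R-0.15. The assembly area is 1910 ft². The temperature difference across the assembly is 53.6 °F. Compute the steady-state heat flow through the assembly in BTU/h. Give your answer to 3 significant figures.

0.931 × 4.2 = 3.91
R_total = 0.66 + 0.98 + 61.1 + 3.91 + 0.489 + 1.06 + 0.15 = 68.35 ft²·°F·h/BTU
Q = A·ΔT/R = 1910 × 53.6 / 68.35 = 1498 BTU/h

1500 BTU/h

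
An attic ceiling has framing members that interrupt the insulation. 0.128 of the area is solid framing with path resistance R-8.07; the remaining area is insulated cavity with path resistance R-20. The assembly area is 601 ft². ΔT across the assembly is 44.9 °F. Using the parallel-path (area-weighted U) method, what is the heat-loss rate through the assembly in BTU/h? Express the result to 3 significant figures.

1600 BTU/h

U_eff = 0.872/20 + 0.128/8.07 = 0.0436 + 0.01586 = 0.05946
R_eff = 1/U_eff = 16.82 ft²·°F·h/BTU
Q = 601 × 44.9 / 16.82 = 1605 BTU/h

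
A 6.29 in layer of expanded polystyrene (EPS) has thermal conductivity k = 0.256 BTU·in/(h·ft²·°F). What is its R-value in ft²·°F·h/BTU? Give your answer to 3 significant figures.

R = L/k = 6.29/0.256 = 24.57 ft²·°F·h/BTU

24.6 ft²·°F·h/BTU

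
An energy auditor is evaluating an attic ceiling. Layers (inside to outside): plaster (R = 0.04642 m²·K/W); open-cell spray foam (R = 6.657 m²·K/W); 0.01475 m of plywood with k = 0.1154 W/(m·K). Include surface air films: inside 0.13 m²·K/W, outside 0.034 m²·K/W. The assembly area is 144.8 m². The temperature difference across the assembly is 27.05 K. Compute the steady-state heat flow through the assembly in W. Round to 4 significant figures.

0.01475/0.1154 = 0.12782
R_total = 0.13 + 0.04642 + 6.657 + 0.12782 + 0.034 = 6.9952 m²·K/W
Q = A·ΔT/R = 144.8 × 27.05 / 6.9952 = 559.93 W

559.9 W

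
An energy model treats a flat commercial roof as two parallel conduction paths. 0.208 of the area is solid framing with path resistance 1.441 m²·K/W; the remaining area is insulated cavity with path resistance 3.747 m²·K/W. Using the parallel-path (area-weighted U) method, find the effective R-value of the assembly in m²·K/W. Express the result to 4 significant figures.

2.811 m²·K/W

U_eff = 0.792/3.747 + 0.208/1.441 = 0.21137 + 0.14434 = 0.35571
R_eff = 1/U_eff = 2.8113 m²·K/W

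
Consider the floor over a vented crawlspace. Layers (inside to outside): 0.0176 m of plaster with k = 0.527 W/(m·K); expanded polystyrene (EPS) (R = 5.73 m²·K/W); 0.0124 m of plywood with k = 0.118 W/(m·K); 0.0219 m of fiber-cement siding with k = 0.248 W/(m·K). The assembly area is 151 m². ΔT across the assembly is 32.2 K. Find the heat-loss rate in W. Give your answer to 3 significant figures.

0.0176/0.527 = 0.0334
0.0124/0.118 = 0.1051
0.0219/0.248 = 0.08831
R_total = 0.0334 + 5.73 + 0.1051 + 0.08831 = 5.957 m²·K/W
Q = A·ΔT/R = 151 × 32.2 / 5.957 = 816.2 W

816 W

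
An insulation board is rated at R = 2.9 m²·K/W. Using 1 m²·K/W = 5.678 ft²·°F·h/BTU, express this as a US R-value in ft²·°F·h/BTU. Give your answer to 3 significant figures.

16.5 ft²·°F·h/BTU

R_US = 2.9 × 5.678 = 16.47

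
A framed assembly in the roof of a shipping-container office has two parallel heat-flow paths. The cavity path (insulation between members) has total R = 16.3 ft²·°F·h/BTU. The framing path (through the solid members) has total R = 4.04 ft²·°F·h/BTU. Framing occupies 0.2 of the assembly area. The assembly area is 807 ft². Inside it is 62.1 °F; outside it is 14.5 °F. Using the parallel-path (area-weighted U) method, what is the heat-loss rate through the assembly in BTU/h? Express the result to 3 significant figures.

3790 BTU/h

U_eff = 0.8/16.3 + 0.2/4.04 = 0.04908 + 0.0495 = 0.09858
R_eff = 1/U_eff = 10.14 ft²·°F·h/BTU
Q = 807 × (62.1 − 14.5) / 10.14 = 3787 BTU/h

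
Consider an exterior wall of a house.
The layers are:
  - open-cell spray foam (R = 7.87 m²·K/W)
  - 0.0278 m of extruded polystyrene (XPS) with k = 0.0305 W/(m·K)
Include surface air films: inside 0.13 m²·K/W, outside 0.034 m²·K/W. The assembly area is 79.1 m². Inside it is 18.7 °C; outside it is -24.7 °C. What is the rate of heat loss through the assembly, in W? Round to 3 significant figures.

384 W

0.0278/0.0305 = 0.9115
R_total = 0.13 + 7.87 + 0.9115 + 0.034 = 8.945 m²·K/W
Q = A·ΔT/R = 79.1 × (18.7 − (-24.7)) / 8.945 = 383.8 W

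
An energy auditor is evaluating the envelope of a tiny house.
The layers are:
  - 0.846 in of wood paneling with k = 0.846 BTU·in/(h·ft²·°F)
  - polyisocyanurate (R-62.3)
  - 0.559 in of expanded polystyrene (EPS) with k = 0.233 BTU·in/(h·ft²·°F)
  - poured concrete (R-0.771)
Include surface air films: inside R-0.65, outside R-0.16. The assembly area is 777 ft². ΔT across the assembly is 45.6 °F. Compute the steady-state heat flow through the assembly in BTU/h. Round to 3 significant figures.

0.846/0.846 = 1
0.559/0.233 = 2.399
R_total = 0.65 + 1 + 62.3 + 2.399 + 0.771 + 0.16 = 67.28 ft²·°F·h/BTU
Q = A·ΔT/R = 777 × 45.6 / 67.28 = 526.6 BTU/h

527 BTU/h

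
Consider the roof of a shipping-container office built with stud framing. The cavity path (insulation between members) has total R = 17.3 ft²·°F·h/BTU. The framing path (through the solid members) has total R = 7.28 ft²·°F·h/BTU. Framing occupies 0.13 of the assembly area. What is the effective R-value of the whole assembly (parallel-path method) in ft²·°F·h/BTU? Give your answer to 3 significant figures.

14.7 ft²·°F·h/BTU

U_eff = 0.87/17.3 + 0.13/7.28 = 0.05029 + 0.01786 = 0.06815
R_eff = 1/U_eff = 14.67 ft²·°F·h/BTU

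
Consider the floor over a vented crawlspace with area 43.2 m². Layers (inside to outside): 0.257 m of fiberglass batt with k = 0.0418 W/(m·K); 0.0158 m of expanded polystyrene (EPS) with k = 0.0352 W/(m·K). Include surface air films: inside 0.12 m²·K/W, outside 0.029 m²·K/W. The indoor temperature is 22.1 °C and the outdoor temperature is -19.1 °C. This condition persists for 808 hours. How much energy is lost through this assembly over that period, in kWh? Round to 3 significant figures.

213 kWh

0.257/0.0418 = 6.148
0.0158/0.0352 = 0.4489
R_total = 0.12 + 6.148 + 0.4489 + 0.029 = 6.746 m²·K/W
Q = 43.2 × (22.1 − (-19.1)) / 6.746 = 263.8 W
E = 263.8 W × 808 h / 1000 = 213.2 kWh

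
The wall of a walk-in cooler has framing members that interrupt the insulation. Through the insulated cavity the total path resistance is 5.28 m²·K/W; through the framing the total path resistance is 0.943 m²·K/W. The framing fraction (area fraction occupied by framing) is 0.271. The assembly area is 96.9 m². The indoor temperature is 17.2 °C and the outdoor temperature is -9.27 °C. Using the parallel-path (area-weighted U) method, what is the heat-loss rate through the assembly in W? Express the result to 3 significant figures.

1090 W

U_eff = 0.729/5.28 + 0.271/0.943 = 0.1381 + 0.2874 = 0.4254
R_eff = 1/U_eff = 2.35 m²·K/W
Q = 96.9 × (17.2 − (-9.27)) / 2.35 = 1091 W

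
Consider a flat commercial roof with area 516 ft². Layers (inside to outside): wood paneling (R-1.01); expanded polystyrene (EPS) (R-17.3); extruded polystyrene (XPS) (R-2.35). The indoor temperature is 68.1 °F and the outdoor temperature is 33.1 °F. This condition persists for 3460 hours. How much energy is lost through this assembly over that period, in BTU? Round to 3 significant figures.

R_total = 1.01 + 17.3 + 2.35 = 20.66 ft²·°F·h/BTU
Q = 516 × (68.1 − 33.1) / 20.66 = 874.2 BTU/h
E = 874.2 × 3460 = 3025000 BTU

3020000 BTU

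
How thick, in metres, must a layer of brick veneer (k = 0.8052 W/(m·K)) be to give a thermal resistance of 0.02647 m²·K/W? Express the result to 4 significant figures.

L = R·k = 0.02647 × 0.8052 = 0.021314 m

0.02131 m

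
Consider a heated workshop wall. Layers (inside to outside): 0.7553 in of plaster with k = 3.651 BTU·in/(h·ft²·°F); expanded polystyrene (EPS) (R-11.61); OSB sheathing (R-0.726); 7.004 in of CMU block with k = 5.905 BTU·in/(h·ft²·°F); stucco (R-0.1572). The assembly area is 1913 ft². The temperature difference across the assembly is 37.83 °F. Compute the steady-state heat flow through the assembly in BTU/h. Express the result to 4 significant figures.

0.7553/3.651 = 0.20687
7.004/5.905 = 1.1861
R_total = 0.20687 + 11.61 + 0.726 + 1.1861 + 0.1572 = 13.886 ft²·°F·h/BTU
Q = A·ΔT/R = 1913 × 37.83 / 13.886 = 5211.6 BTU/h

5212 BTU/h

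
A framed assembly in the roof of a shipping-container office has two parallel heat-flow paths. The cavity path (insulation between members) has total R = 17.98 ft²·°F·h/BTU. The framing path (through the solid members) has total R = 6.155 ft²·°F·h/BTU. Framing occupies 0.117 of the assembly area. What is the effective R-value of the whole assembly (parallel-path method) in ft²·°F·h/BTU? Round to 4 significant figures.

14.68 ft²·°F·h/BTU

U_eff = 0.883/17.98 + 0.117/6.155 = 0.04911 + 0.019009 = 0.068119
R_eff = 1/U_eff = 14.68 ft²·°F·h/BTU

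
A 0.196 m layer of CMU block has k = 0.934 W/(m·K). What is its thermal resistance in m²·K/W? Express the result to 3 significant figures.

0.210 m²·K/W

R = L/k = 0.196/0.934 = 0.2099 m²·K/W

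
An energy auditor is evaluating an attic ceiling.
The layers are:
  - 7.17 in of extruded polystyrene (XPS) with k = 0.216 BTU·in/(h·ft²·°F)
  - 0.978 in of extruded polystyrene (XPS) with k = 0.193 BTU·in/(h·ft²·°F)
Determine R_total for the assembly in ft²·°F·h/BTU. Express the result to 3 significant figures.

38.3 ft²·°F·h/BTU

7.17/0.216 = 33.19
0.978/0.193 = 5.067
R_total = 33.19 + 5.067 = 38.26 ft²·°F·h/BTU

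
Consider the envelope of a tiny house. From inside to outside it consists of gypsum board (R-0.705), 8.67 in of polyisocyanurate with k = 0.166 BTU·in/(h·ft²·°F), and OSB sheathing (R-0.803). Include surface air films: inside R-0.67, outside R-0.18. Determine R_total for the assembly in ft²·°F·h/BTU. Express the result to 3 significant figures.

8.67/0.166 = 52.23
R_total = 0.67 + 0.705 + 52.23 + 0.803 + 0.18 = 54.59 ft²·°F·h/BTU

54.6 ft²·°F·h/BTU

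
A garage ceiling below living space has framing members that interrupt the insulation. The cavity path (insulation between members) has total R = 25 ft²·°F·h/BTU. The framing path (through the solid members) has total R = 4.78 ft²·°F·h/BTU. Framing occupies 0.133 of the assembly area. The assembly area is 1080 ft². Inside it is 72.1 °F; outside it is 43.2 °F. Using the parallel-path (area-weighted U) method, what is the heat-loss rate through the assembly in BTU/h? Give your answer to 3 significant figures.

U_eff = 0.867/25 + 0.133/4.78 = 0.03468 + 0.02782 = 0.0625
R_eff = 1/U_eff = 16 ft²·°F·h/BTU
Q = 1080 × (72.1 − 43.2) / 16 = 1951 BTU/h

1950 BTU/h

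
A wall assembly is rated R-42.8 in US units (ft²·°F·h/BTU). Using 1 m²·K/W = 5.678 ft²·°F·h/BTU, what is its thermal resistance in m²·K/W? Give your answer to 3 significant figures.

7.54 m²·K/W

R_SI = 42.8/5.678 = 7.538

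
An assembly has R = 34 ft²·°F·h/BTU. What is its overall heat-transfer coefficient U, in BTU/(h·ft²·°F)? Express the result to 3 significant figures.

U = 1/R = 1/34 = 0.02941

0.0294 BTU/(h·ft²·°F)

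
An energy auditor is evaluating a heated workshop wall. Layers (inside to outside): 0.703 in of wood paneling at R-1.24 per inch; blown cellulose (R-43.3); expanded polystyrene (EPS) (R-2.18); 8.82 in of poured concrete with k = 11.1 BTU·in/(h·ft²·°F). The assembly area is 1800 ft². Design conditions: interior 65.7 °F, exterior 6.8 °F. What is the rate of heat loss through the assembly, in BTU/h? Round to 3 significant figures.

0.703 × 1.24 = 0.8717
8.82/11.1 = 0.7946
R_total = 0.8717 + 43.3 + 2.18 + 0.7946 = 47.15 ft²·°F·h/BTU
Q = A·ΔT/R = 1800 × (65.7 − 6.8) / 47.15 = 2249 BTU/h

2250 BTU/h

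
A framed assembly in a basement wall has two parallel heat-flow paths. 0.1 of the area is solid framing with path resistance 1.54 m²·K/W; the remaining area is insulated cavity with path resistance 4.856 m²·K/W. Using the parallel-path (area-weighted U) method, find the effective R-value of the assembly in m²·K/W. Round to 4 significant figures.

3.996 m²·K/W

U_eff = 0.9/4.856 + 0.1/1.54 = 0.18534 + 0.064935 = 0.25027
R_eff = 1/U_eff = 3.9956 m²·K/W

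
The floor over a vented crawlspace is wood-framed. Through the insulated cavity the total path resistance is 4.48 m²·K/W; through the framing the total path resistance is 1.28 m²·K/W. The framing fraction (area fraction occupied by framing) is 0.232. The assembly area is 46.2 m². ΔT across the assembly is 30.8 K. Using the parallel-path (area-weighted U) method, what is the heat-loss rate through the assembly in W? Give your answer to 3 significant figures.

U_eff = 0.768/4.48 + 0.232/1.28 = 0.1714 + 0.1812 = 0.3527
R_eff = 1/U_eff = 2.835 m²·K/W
Q = 46.2 × 30.8 / 2.835 = 501.8 W

502 W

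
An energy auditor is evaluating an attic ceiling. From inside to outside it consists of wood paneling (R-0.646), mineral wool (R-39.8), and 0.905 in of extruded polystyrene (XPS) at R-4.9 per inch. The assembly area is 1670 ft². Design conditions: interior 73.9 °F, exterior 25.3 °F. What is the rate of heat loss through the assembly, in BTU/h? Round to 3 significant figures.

0.905 × 4.9 = 4.435
R_total = 0.646 + 39.8 + 4.435 = 44.88 ft²·°F·h/BTU
Q = A·ΔT/R = 1670 × (73.9 − 25.3) / 44.88 = 1808 BTU/h

1810 BTU/h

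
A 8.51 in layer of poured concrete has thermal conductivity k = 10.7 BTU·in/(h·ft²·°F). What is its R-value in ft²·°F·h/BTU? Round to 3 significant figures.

R = L/k = 8.51/10.7 = 0.7953 ft²·°F·h/BTU

0.795 ft²·°F·h/BTU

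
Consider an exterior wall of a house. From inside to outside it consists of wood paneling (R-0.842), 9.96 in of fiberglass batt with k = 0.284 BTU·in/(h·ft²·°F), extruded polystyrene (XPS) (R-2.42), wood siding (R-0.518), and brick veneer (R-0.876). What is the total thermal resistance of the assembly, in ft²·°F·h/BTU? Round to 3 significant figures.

39.7 ft²·°F·h/BTU

9.96/0.284 = 35.07
R_total = 0.842 + 35.07 + 2.42 + 0.518 + 0.876 = 39.73 ft²·°F·h/BTU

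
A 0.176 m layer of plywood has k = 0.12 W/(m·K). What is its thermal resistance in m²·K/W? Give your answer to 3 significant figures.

R = L/k = 0.176/0.12 = 1.467 m²·K/W

1.47 m²·K/W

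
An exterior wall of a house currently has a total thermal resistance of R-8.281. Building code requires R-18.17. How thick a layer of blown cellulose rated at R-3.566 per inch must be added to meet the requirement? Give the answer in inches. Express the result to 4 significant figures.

2.773 in

ΔR = 18.17 − 8.281 = 9.889 ft²·°F·h/BTU
L = ΔR / (R/in) = 9.889/3.566 = 2.7731 in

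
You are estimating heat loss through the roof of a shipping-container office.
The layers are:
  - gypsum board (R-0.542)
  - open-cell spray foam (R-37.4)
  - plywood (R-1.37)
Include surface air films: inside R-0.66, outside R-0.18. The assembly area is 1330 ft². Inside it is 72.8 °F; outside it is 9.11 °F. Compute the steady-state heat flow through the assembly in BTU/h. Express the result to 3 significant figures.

R_total = 0.66 + 0.542 + 37.4 + 1.37 + 0.18 = 40.15 ft²·°F·h/BTU
Q = A·ΔT/R = 1330 × (72.8 − 9.11) / 40.15 = 2110 BTU/h

2110 BTU/h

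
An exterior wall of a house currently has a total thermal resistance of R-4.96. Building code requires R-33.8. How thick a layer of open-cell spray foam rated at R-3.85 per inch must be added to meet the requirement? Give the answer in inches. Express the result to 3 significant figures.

7.49 in

ΔR = 33.8 − 4.96 = 28.84 ft²·°F·h/BTU
L = ΔR / (R/in) = 28.84/3.85 = 7.491 in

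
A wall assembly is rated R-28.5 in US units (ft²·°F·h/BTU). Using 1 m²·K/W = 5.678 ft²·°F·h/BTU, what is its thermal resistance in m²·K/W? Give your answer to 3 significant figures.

R_SI = 28.5/5.678 = 5.019

5.02 m²·K/W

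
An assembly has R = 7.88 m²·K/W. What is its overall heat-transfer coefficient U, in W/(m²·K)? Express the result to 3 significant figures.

U = 1/R = 1/7.88 = 0.1269

0.127 W/(m²·K)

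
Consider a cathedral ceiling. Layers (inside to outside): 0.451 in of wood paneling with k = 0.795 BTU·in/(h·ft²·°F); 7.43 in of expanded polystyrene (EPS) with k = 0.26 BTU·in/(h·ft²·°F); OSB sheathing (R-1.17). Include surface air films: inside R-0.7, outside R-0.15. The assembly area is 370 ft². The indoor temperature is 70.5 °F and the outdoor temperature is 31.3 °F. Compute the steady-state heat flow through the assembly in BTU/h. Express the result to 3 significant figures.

0.451/0.795 = 0.5673
7.43/0.26 = 28.58
R_total = 0.7 + 0.5673 + 28.58 + 1.17 + 0.15 = 31.16 ft²·°F·h/BTU
Q = A·ΔT/R = 370 × (70.5 − 31.3) / 31.16 = 465.4 BTU/h

465 BTU/h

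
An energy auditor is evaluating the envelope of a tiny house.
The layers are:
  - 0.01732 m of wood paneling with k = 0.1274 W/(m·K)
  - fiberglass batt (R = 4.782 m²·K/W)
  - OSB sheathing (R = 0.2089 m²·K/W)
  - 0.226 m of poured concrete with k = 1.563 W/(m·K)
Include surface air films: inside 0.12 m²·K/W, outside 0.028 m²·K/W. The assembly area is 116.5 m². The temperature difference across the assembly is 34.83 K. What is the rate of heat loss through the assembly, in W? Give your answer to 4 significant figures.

748.7 W

0.01732/0.1274 = 0.13595
0.226/1.563 = 0.14459
R_total = 0.12 + 0.13595 + 4.782 + 0.2089 + 0.14459 + 0.028 = 5.4194 m²·K/W
Q = A·ΔT/R = 116.5 × 34.83 / 5.4194 = 748.73 W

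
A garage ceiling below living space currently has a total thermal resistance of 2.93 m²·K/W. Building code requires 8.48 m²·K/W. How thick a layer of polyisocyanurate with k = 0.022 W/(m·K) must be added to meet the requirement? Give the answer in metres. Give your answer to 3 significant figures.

ΔR = 8.48 − 2.93 = 5.55 m²·K/W
L = ΔR × k = 5.55 × 0.022 = 0.1221 m

0.122 m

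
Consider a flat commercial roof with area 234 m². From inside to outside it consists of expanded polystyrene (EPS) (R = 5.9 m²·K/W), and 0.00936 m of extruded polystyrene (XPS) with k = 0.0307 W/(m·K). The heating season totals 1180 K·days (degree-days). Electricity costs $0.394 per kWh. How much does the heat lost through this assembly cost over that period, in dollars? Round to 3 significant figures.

421 dollars

0.00936/0.0307 = 0.3049
R_total = 5.9 + 0.3049 = 6.205 m²·K/W
E = A × HDD × 24 / R / 1000 = 234 × 1180 × 24 / 6.205 / 1000 = 1068 kWh
Cost = 1068 × 0.394 = $420.8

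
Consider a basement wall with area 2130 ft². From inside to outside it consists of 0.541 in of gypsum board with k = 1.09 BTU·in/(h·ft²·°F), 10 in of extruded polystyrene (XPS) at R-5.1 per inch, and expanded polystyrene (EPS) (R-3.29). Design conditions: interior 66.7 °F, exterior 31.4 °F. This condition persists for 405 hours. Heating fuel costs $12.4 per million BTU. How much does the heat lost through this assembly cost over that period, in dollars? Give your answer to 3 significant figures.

0.541/1.09 = 0.4963
10 × 5.1 = 51
R_total = 0.4963 + 51 + 3.29 = 54.79 ft²·°F·h/BTU
Q = 2130 × (66.7 − 31.4) / 54.79 = 1372 BTU/h
E = 1372 × 405 = 555800 BTU
Cost = 555800/10⁶ × 12.4 = $6.892

6.89 dollars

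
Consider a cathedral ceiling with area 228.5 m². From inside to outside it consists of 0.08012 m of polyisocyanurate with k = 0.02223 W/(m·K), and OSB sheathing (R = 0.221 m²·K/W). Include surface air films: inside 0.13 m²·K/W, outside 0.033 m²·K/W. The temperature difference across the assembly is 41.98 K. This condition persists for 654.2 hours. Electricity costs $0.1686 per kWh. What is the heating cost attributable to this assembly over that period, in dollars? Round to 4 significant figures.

0.08012/0.02223 = 3.6041
R_total = 0.13 + 3.6041 + 0.221 + 0.033 = 3.9881 m²·K/W
Q = 228.5 × 41.98 / 3.9881 = 2405.2 W
E = 2405.2 W × 654.2 h / 1000 = 1573.5 kWh
Cost = 1573.5 × 0.1686 = $265.29

265.3 dollars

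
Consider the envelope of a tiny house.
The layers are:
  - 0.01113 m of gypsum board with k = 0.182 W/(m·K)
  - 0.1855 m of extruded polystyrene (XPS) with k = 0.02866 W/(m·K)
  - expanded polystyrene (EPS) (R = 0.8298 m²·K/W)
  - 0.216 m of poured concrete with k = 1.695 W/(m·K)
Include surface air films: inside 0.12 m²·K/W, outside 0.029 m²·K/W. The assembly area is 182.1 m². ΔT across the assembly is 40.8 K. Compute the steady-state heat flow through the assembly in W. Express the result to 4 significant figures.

0.01113/0.182 = 0.061154
0.1855/0.02866 = 6.4724
0.216/1.695 = 0.12743
R_total = 0.12 + 0.061154 + 6.4724 + 0.8298 + 0.12743 + 0.029 = 7.6398 m²·K/W
Q = A·ΔT/R = 182.1 × 40.8 / 7.6398 = 972.49 W

972.5 W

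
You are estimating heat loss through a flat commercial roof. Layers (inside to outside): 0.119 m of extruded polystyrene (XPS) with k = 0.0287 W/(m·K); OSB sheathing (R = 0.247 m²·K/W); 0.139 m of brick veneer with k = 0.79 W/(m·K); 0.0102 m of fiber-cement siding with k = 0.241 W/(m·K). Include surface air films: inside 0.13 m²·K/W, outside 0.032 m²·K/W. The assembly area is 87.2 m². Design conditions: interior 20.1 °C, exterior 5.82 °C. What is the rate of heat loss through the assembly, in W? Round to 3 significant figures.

261 W

0.119/0.0287 = 4.146
0.139/0.79 = 0.1759
0.0102/0.241 = 0.04232
R_total = 0.13 + 4.146 + 0.247 + 0.1759 + 0.04232 + 0.032 = 4.774 m²·K/W
Q = A·ΔT/R = 87.2 × (20.1 − 5.82) / 4.774 = 260.9 W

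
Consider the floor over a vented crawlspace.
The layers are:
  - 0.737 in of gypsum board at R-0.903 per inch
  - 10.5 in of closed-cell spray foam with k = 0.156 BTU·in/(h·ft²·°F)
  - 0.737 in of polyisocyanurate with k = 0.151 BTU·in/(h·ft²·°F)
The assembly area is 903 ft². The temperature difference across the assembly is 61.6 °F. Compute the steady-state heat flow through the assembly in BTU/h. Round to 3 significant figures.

0.737 × 0.903 = 0.6655
10.5/0.156 = 67.31
0.737/0.151 = 4.881
R_total = 0.6655 + 67.31 + 4.881 = 72.85 ft²·°F·h/BTU
Q = A·ΔT/R = 903 × 61.6 / 72.85 = 763.5 BTU/h

764 BTU/h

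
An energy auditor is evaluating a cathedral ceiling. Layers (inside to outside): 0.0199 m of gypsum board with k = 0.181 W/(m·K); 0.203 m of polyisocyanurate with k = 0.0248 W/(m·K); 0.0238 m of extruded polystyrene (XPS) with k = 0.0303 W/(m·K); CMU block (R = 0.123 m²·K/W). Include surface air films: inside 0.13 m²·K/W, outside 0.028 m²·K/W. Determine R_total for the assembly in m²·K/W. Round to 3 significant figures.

0.0199/0.181 = 0.1099
0.203/0.0248 = 8.185
0.0238/0.0303 = 0.7855
R_total = 0.13 + 0.1099 + 8.185 + 0.7855 + 0.123 + 0.028 = 9.362 m²·K/W

9.36 m²·K/W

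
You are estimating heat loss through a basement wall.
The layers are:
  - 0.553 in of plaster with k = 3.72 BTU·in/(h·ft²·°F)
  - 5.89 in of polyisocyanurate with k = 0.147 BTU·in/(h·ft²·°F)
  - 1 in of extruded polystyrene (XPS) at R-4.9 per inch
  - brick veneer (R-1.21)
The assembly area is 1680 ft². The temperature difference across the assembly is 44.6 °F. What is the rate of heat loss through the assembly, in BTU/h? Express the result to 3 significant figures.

1620 BTU/h

0.553/3.72 = 0.1487
5.89/0.147 = 40.07
1 × 4.9 = 4.9
R_total = 0.1487 + 40.07 + 4.9 + 1.21 = 46.33 ft²·°F·h/BTU
Q = A·ΔT/R = 1680 × 44.6 / 46.33 = 1617 BTU/h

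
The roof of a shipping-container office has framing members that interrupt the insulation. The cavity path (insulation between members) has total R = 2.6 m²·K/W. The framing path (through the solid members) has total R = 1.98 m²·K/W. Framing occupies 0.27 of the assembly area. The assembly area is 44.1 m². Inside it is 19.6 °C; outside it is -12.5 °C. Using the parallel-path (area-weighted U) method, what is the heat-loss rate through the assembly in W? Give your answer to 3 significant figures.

590 W

U_eff = 0.73/2.6 + 0.27/1.98 = 0.2808 + 0.1364 = 0.4171
R_eff = 1/U_eff = 2.397 m²·K/W
Q = 44.1 × (19.6 − (-12.5)) / 2.397 = 590.5 W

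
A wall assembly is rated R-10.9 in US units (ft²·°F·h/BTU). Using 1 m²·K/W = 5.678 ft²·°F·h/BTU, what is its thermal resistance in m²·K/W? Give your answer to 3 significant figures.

1.92 m²·K/W

R_SI = 10.9/5.678 = 1.92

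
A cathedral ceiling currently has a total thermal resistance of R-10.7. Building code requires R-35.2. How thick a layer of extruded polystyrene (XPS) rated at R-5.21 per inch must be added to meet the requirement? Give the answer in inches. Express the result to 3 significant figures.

4.70 in

ΔR = 35.2 − 10.7 = 24.5 ft²·°F·h/BTU
L = ΔR / (R/in) = 24.5/5.21 = 4.702 in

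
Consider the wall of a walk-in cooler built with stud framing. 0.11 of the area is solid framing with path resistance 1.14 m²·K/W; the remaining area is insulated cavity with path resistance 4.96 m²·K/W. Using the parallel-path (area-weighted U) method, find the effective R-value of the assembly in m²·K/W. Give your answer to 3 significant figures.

3.62 m²·K/W

U_eff = 0.89/4.96 + 0.11/1.14 = 0.1794 + 0.09649 = 0.2759
R_eff = 1/U_eff = 3.624 m²·K/W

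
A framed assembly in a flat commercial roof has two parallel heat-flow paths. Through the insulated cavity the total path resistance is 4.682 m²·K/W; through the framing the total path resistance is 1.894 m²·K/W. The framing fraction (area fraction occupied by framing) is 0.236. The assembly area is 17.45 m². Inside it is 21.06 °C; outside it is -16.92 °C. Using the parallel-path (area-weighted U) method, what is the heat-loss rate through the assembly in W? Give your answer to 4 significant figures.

U_eff = 0.764/4.682 + 0.236/1.894 = 0.16318 + 0.1246 = 0.28778
R_eff = 1/U_eff = 3.4749 m²·K/W
Q = 17.45 × (21.06 − (-16.92)) / 3.4749 = 190.73 W

190.7 W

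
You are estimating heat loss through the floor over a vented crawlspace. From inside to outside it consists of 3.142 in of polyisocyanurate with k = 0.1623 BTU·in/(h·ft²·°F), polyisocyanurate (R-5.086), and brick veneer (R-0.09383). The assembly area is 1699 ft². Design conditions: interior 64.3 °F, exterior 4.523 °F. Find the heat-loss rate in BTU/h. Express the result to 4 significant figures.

4139 BTU/h

3.142/0.1623 = 19.359
R_total = 19.359 + 5.086 + 0.09383 = 24.539 ft²·°F·h/BTU
Q = A·ΔT/R = 1699 × (64.3 − 4.523) / 24.539 = 4138.8 BTU/h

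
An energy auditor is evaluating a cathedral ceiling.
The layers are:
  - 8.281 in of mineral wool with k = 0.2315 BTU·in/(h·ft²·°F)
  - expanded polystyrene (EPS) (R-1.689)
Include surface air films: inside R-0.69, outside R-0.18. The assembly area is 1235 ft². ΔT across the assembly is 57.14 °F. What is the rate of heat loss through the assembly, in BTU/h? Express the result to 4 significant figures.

8.281/0.2315 = 35.771
R_total = 0.69 + 35.771 + 1.689 + 0.18 = 38.33 ft²·°F·h/BTU
Q = A·ΔT/R = 1235 × 57.14 / 38.33 = 1841.1 BTU/h

1841 BTU/h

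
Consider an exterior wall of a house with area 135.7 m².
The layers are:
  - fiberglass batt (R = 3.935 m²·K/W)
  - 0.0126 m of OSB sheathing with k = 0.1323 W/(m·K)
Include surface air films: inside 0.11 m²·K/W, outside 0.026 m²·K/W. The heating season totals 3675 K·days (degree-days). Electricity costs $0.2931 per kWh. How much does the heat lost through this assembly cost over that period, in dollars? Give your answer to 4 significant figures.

842.0 dollars

0.0126/0.1323 = 0.095238
R_total = 0.11 + 3.935 + 0.095238 + 0.026 = 4.1662 m²·K/W
E = A × HDD × 24 / R / 1000 = 135.7 × 3675 × 24 / 4.1662 / 1000 = 2872.8 kWh
Cost = 2872.8 × 0.2931 = $842.02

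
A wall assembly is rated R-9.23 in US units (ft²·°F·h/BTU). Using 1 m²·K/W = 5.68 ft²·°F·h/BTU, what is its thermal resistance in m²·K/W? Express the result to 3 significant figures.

R_SI = 9.23/5.68 = 1.625

1.63 m²·K/W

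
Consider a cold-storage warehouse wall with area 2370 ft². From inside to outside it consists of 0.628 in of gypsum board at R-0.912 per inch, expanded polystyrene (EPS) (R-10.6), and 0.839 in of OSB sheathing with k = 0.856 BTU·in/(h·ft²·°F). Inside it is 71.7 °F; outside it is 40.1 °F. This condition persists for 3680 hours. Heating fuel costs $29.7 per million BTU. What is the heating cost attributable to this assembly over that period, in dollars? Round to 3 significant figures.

0.628 × 0.912 = 0.5727
0.839/0.856 = 0.9801
R_total = 0.5727 + 10.6 + 0.9801 = 12.15 ft²·°F·h/BTU
Q = 2370 × (71.7 − 40.1) / 12.15 = 6162 BTU/h
E = 6162 × 3680 = 22680000 BTU
Cost = 22680000/10⁶ × 29.7 = $673.5

674 dollars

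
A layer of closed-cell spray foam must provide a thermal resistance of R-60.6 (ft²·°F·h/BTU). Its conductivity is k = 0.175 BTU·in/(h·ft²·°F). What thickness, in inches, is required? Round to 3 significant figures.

10.6 in

L = R × k = 60.6 × 0.175 = 10.61 in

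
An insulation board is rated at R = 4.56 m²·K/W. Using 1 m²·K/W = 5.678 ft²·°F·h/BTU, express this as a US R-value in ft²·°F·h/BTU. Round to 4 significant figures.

25.89 ft²·°F·h/BTU

R_US = 4.56 × 5.678 = 25.892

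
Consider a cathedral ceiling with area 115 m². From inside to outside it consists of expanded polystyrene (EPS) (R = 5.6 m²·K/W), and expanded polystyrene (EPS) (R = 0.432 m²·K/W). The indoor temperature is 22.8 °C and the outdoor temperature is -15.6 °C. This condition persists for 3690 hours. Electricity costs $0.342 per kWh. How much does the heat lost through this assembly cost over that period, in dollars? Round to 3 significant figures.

924 dollars

R_total = 5.6 + 0.432 = 6.032 m²·K/W
Q = 115 × (22.8 − (-15.6)) / 6.032 = 732.1 W
E = 732.1 W × 3690 h / 1000 = 2701 kWh
Cost = 2701 × 0.342 = $923.9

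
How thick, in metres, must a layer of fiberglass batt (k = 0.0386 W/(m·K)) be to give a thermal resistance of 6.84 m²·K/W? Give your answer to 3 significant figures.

L = R·k = 6.84 × 0.0386 = 0.264 m

0.264 m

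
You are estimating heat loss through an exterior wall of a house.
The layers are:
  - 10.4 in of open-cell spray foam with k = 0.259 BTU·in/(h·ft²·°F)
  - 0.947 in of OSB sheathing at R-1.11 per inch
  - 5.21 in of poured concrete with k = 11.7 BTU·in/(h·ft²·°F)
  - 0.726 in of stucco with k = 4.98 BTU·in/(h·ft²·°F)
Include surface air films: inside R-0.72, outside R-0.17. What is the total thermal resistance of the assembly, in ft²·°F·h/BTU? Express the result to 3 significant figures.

10.4/0.259 = 40.15
0.947 × 1.11 = 1.051
5.21/11.7 = 0.4453
0.726/4.98 = 0.1458
R_total = 0.72 + 40.15 + 1.051 + 0.4453 + 0.1458 + 0.17 = 42.69 ft²·°F·h/BTU

42.7 ft²·°F·h/BTU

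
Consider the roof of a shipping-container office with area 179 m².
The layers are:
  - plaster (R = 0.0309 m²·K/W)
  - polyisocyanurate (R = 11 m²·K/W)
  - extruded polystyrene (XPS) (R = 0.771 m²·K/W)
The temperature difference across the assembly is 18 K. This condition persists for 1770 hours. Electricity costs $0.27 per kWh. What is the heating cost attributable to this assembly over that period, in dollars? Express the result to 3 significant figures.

130 dollars

R_total = 0.0309 + 11 + 0.771 = 11.8 m²·K/W
Q = 179 × 18 / 11.8 = 273 W
E = 273 W × 1770 h / 1000 = 483.2 kWh
Cost = 483.2 × 0.27 = $130.5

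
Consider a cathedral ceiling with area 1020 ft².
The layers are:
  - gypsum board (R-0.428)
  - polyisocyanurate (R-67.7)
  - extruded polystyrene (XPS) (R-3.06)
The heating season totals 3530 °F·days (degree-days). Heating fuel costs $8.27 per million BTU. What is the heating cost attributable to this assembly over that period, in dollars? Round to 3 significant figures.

10.0 dollars

R_total = 0.428 + 67.7 + 3.06 = 71.19 ft²·°F·h/BTU
E = A × HDD × 24 / R = 1020 × 3530 × 24 / 71.19 = 1214000 BTU
Cost = 1214000/10⁶ × 8.27 = $10.04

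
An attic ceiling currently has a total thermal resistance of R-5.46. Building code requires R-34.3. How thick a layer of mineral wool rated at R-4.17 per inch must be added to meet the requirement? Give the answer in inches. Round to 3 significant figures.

ΔR = 34.3 − 5.46 = 28.84 ft²·°F·h/BTU
L = ΔR / (R/in) = 28.84/4.17 = 6.916 in

6.92 in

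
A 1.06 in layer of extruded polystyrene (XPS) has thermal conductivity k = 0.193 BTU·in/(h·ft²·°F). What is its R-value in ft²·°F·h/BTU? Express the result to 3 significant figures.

R = L/k = 1.06/0.193 = 5.492 ft²·°F·h/BTU

5.49 ft²·°F·h/BTU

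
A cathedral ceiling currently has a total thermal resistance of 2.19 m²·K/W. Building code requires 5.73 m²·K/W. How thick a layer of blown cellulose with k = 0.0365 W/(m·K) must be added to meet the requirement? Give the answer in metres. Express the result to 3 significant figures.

0.129 m

ΔR = 5.73 − 2.19 = 3.54 m²·K/W
L = ΔR × k = 3.54 × 0.0365 = 0.1292 m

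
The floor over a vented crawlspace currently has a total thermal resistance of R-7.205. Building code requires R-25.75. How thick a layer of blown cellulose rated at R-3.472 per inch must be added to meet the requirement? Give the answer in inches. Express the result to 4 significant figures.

ΔR = 25.75 − 7.205 = 18.545 ft²·°F·h/BTU
L = ΔR / (R/in) = 18.545/3.472 = 5.3413 in

5.341 in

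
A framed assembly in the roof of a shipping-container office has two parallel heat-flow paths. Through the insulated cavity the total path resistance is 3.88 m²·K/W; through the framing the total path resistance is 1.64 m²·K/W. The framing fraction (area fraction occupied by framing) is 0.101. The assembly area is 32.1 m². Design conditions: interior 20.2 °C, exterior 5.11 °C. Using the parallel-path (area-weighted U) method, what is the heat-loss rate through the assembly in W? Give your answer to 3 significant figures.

U_eff = 0.899/3.88 + 0.101/1.64 = 0.2317 + 0.06159 = 0.2933
R_eff = 1/U_eff = 3.41 m²·K/W
Q = 32.1 × (20.2 − 5.11) / 3.41 = 142.1 W

142 W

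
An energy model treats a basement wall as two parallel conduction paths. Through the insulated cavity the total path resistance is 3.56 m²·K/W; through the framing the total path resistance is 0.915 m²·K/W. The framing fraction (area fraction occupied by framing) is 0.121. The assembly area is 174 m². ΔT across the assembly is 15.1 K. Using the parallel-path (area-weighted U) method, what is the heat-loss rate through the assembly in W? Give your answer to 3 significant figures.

U_eff = 0.879/3.56 + 0.121/0.915 = 0.2469 + 0.1322 = 0.3792
R_eff = 1/U_eff = 2.637 m²·K/W
Q = 174 × 15.1 / 2.637 = 996.2 W

996 W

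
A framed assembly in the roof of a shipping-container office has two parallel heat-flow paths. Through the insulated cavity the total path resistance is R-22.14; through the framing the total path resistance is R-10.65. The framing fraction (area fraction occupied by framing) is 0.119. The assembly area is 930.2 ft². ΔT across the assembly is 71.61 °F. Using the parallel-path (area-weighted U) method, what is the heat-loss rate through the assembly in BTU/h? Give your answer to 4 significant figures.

U_eff = 0.881/22.14 + 0.119/10.65 = 0.039792 + 0.011174 = 0.050966
R_eff = 1/U_eff = 19.621 ft²·°F·h/BTU
Q = 930.2 × 71.61 / 19.621 = 3394.9 BTU/h

3395 BTU/h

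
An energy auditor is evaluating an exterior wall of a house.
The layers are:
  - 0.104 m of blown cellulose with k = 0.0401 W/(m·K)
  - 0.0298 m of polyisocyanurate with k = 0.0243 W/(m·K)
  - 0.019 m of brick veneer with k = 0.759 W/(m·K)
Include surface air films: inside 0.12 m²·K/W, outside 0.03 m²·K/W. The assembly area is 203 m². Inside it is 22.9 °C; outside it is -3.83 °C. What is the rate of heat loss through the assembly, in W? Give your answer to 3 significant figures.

1360 W

0.104/0.0401 = 2.594
0.0298/0.0243 = 1.226
0.019/0.759 = 0.02503
R_total = 0.12 + 2.594 + 1.226 + 0.02503 + 0.03 = 3.995 m²·K/W
Q = A·ΔT/R = 203 × (22.9 − (-3.83)) / 3.995 = 1358 W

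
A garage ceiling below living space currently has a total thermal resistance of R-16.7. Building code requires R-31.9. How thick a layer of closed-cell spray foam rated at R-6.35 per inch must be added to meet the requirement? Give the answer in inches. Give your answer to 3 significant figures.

2.39 in

ΔR = 31.9 − 16.7 = 15.2 ft²·°F·h/BTU
L = ΔR / (R/in) = 15.2/6.35 = 2.394 in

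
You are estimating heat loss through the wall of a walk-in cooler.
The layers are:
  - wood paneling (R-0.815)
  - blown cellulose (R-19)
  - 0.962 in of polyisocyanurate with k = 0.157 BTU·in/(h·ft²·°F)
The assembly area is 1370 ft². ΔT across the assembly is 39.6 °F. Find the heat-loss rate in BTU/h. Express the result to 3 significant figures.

2090 BTU/h

0.962/0.157 = 6.127
R_total = 0.815 + 19 + 6.127 = 25.94 ft²·°F·h/BTU
Q = A·ΔT/R = 1370 × 39.6 / 25.94 = 2091 BTU/h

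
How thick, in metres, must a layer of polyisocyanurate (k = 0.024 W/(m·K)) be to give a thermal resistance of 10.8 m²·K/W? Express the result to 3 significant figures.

0.259 m

L = R·k = 10.8 × 0.024 = 0.2592 m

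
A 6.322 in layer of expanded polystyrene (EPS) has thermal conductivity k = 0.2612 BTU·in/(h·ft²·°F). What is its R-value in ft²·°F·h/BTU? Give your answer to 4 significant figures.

24.20 ft²·°F·h/BTU

R = L/k = 6.322/0.2612 = 24.204 ft²·°F·h/BTU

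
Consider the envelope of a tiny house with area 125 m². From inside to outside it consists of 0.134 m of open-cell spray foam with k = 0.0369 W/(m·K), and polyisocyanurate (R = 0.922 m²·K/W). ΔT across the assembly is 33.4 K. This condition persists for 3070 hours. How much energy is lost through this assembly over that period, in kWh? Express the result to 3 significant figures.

0.134/0.0369 = 3.631
R_total = 3.631 + 0.922 = 4.553 m²·K/W
Q = 125 × 33.4 / 4.553 = 916.9 W
E = 916.9 W × 3070 h / 1000 = 2815 kWh

2810 kWh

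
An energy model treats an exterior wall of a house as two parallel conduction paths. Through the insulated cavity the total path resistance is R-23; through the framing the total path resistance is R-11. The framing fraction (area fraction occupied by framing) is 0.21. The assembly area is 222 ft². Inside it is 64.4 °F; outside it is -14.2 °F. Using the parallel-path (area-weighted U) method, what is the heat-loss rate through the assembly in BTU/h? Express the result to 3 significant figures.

932 BTU/h

U_eff = 0.79/23 + 0.21/11 = 0.03435 + 0.01909 = 0.05344
R_eff = 1/U_eff = 18.71 ft²·°F·h/BTU
Q = 222 × (64.4 − (-14.2)) / 18.71 = 932.5 BTU/h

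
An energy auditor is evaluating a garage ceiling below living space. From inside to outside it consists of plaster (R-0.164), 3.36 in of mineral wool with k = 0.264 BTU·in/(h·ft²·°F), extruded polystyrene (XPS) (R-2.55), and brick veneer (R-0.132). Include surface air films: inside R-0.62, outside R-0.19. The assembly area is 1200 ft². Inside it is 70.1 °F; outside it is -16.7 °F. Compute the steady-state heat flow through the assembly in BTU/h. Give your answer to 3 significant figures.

3.36/0.264 = 12.73
R_total = 0.62 + 0.164 + 12.73 + 2.55 + 0.132 + 0.19 = 16.38 ft²·°F·h/BTU
Q = A·ΔT/R = 1200 × (70.1 − (-16.7)) / 16.38 = 6358 BTU/h

6360 BTU/h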